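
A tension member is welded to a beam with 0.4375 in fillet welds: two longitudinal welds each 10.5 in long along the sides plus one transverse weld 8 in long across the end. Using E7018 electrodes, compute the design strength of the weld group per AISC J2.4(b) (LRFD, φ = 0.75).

E70XX → F_EXX = 70 ksi.
t_e = 0.707 × 0.4375 = 0.3093 in.
R_nwl = 0.6 × 70 × 0.3093 × 21 = 272.8 kips (longitudinal, 2 welds).
R_nwt = 0.6 × 70 × 0.3093 × 8 = 103.9 kips (transverse, base value).
(i) R_nwl + R_nwt = 376.7 kips; (ii) 0.85 R_nwl + 1.5 R_nwt = 387.8 kips.
R_n = max = 387.8 kips [governs: (ii)]; φR_n = 290.8 kips.

φR_n ≈ 291 kips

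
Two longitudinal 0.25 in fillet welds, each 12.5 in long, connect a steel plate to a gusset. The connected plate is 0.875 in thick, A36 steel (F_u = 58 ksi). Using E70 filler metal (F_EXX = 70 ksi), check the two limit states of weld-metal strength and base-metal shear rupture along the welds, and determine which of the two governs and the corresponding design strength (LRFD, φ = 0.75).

t_e = 0.707 × 0.25 = 0.1767 in; L = 25 in.
Weld metal: φR_n = 0.75 × 0.6 × 70 × 0.1767 × 25 = 139.2 kips.
Base metal (shear rupture): φR_n = 0.75 × 0.6 × 58 × 0.875 × 25 = 570.9 kips.
Governing: weld metal.

φR_n ≈ 139 kips (weld metal governs)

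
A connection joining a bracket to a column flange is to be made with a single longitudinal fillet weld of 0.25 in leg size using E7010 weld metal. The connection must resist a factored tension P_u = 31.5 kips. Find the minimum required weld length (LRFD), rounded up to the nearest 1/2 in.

L = 6 in

E70XX → F_EXX = 70 ksi.
Throat t_e = 0.707 × 0.25 = 0.1767 in.
φr_n = 0.75 × 0.6 × 70 × 0.1767 = 5.568 kips/in.
L_req = P_u / φr_n = 31.5 / 5.568 = 5.658 in total.
Round up → use L = 6 in.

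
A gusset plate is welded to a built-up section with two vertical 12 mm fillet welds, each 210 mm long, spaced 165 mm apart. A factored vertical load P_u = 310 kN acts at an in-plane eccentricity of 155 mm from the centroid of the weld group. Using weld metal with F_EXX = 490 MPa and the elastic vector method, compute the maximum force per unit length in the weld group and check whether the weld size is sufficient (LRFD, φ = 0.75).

f_max ≈ 2000 N/mm; NOT adequate

Total weld length L_w = 420 mm. Treat welds as unit-width lines.
Polar moment about centroid: J = 2[d³/12 + d(b/2)²] = 2[210³/12 + 210×82.5²] = 4402000 mm³.
Direct shear f_v = P/L_w = 310×10³ / 420 = 738.1 N/mm (vertical).
Torsion M = P·e = 310×10³ × 155 = 48050000 N·mm.
Critical point at (x, y) = (82.5, 105) from centroid. f_tx = M·y/J = 1146 N/mm; f_ty = M·x/J = 900.5 N/mm.
Resultant f_max = √[f_tx² + (f_v + f_ty)²] = √[1146² + (738.1 + 900.5)²] = 2000 N/mm.
Capacity per unit length: φr_n = 0.75 × 0.6 × 490 × (0.707 × 12) = 1871 N/mm.
2000 > 1871 → NOT adequate.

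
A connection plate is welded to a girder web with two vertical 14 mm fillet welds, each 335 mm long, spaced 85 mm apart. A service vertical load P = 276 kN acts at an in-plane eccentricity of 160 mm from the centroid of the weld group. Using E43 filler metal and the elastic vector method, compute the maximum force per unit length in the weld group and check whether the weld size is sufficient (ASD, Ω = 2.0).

E43XX → F_EXX = 430 MPa.
Total weld length L_w = 670 mm. Treat welds as unit-width lines.
Polar moment about centroid: J = 2[d³/12 + d(b/2)²] = 2[335³/12 + 335×42.5²] = 7476000 mm³.
Direct shear f_v = P/L_w = 276×10³ / 670 = 411.9 N/mm (vertical).
Torsion M = P·e = 276×10³ × 160 = 44160000 N·mm.
Critical point at (x, y) = (42.5, 167.5) from centroid. f_tx = M·y/J = 989.4 N/mm; f_ty = M·x/J = 251 N/mm.
Resultant f_max = √[f_tx² + (f_v + f_ty)²] = √[989.4² + (411.9 + 251)²] = 1191 N/mm.
Capacity per unit length: r_n/Ω = (1/2.0) × 0.6 × 430 × (0.707 × 14) = 1277 N/mm.
1191 ≤ 1277 → adequate.

f_max ≈ 1190 N/mm; adequate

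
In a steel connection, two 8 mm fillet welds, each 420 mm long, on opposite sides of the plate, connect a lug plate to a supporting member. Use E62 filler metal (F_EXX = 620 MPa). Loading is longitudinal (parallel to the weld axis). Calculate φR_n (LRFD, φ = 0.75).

Effective throat t_e = 0.707 × 8 = 5.656 mm.
Total length L = 840 mm; A_we = 5.656 × 840 = 4751 mm².
F_nw = 0.6 F_EXX = 0.6 × 620 = 372 MPa.
φR_n = 0.75 × 372 × 4751 × 10⁻³ = 1326 kN.

φR_n ≈ 1330 kN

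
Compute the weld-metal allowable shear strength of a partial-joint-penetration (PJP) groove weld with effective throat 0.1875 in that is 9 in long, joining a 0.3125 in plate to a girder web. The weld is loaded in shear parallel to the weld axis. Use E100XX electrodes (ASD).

E100XX → F_EXX = 100 ksi.
Effective throat (given) t_e = 0.1875 in.
A_we = 0.1875 × 9 = 1.688 in².
F_nw = 0.6 F_EXX = 60 ksi.
R_n/Ω = (60 × 1.688) / 2.0 = 50.62 kip.

R_n/Ω ≈ 50.6 kip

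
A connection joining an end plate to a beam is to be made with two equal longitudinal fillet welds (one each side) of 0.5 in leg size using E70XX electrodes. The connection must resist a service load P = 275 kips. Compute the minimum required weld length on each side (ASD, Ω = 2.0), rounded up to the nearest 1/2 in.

L = 19 in on each side

E70XX → F_EXX = 70 ksi.
Throat t_e = 0.707 × 0.5 = 0.3535 in.
r_n/Ω = (0.6 × 70 × 0.3535) / 2.0 = 7.423 kip/in.
L_req = P / (r_n/Ω) = 275 / 7.423 = 37.04 in total.
Per side: 37.04 / 2 = 18.52 in.
Round up → use L = 19 in on each side.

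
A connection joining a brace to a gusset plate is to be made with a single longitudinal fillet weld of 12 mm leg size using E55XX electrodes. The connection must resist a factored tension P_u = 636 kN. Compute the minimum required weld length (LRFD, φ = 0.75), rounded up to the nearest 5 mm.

L = 305 mm

E55XX → F_EXX = 550 MPa.
Throat t_e = 0.707 × 12 = 8.484 mm.
φr_n = 0.75 × 0.6 × 550 × 8.484 × 10⁻³ = 2.1 kN/mm.
L_req = P_u / φr_n = 636 / 2.1 = 302.9 mm total.
Round up → use L = 305 mm.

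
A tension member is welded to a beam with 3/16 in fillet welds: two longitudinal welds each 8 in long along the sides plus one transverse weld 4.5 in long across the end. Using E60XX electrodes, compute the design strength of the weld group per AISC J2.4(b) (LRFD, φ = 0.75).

E60XX → F_EXX = 60 ksi.
t_e = 0.707 × 0.1875 = 0.1326 in.
R_nwl = 0.6 × 60 × 0.1326 × 16 = 76.36 kip (longitudinal, 2 welds).
R_nwt = 0.6 × 60 × 0.1326 × 4.5 = 21.48 kip (transverse, base value).
(i) R_nwl + R_nwt = 97.83 kip; (ii) 0.85 R_nwl + 1.5 R_nwt = 97.12 kip.
R_n = max = 97.83 kip [governs: (i)]; φR_n = 73.37 kip.

φR_n ≈ 73.4 kip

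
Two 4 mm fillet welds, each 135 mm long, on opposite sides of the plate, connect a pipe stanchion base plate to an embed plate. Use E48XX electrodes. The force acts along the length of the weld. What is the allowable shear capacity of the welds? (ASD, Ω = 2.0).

E48XX → F_EXX = 480 MPa.
Effective throat t_e = 0.707 × 4 = 2.828 mm.
Total length L = 270 mm; A_we = 2.828 × 270 = 763.6 mm².
F_nw = 0.6 F_EXX = 0.6 × 480 = 288 MPa.
R_n = 288 × 763.6 × 10⁻³ = 219.9 kN; R_n/Ω = 219.9/2.0 = 110 kN.

R_n/Ω ≈ 110 kN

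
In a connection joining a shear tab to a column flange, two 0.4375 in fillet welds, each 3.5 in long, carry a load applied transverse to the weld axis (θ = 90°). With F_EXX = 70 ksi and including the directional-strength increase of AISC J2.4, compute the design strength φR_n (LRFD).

t_e = 0.707 × 0.4375 = 0.3093 in; A_we = 0.3093 × 7 = 2.165 in².
Directional factor: 1.0 + 0.5 sin^1.5(90°) = 1.5.
F_nw = 0.6 × 70 × 1.5 = 63 ksi.
φR_n = 0.75 × 63 × 2.165 = 102.3 kip.

φR_n ≈ 102 kip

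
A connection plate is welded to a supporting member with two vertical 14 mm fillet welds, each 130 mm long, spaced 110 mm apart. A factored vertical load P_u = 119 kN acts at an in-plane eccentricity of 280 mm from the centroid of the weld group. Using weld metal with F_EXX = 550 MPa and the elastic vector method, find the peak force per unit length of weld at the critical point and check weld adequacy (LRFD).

f_max ≈ 2780 N/mm; NOT adequate

Total weld length L_w = 260 mm. Treat welds as unit-width lines.
Polar moment about centroid: J = 2[d³/12 + d(b/2)²] = 2[130³/12 + 130×55²] = 1153000 mm³.
Direct shear f_v = P/L_w = 119×10³ / 260 = 457.7 N/mm (vertical).
Torsion M = P·e = 119×10³ × 280 = 33320000 N·mm.
Critical point at (x, y) = (55, 65) from centroid. f_tx = M·y/J = 1879 N/mm; f_ty = M·x/J = 1590 N/mm.
Resultant f_max = √[f_tx² + (f_v + f_ty)²] = √[1879² + (457.7 + 1590)²] = 2779 N/mm.
Capacity per unit length: φr_n = 0.75 × 0.6 × 550 × (0.707 × 14) = 2450 N/mm.
2779 > 2450 → NOT adequate.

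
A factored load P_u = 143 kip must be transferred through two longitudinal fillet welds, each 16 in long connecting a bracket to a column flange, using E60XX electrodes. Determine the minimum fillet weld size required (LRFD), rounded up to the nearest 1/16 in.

w = 1/4 in

E60XX → F_EXX = 60 ksi.
Total weld length L = 32 in.
Required throat t_e = P_u / (φ × 0.6 F_EXX × L) = 143 / (0.75 × 0.6 × 60 × 32) = 0.1655 in.
Required leg w = t_e / 0.707 = 0.2341 in → use 1/4 in.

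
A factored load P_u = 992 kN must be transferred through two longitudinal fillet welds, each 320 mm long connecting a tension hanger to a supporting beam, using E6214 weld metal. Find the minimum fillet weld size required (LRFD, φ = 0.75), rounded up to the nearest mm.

w = 8 mm

E62XX → F_EXX = 620 MPa.
Total weld length L = 640 mm.
Required throat t_e = P_u / (φ × 0.6 F_EXX × L) = 992 / (0.75 × 0.6 × 620 × 640 × 10⁻³) = 5.556 mm.
Required leg w = t_e / 0.707 = 7.858 mm → use 8 mm.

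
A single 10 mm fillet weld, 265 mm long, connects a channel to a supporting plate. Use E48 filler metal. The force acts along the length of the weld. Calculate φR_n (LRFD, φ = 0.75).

φR_n ≈ 405 kN

E48XX → F_EXX = 480 MPa.
Effective throat t_e = 0.707 × 10 = 7.07 mm.
Total length L = 265 mm; A_we = 7.07 × 265 = 1874 mm².
F_nw = 0.6 F_EXX = 0.6 × 480 = 288 MPa.
φR_n = 0.75 × 288 × 1874 × 10⁻³ = 404.7 kN.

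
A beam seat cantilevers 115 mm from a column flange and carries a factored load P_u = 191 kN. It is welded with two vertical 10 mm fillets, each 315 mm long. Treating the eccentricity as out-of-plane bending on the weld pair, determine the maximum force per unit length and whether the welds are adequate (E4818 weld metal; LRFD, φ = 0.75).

f_max ≈ 730 N/mm; adequate

E48XX → F_EXX = 480 MPa.
L_w = 2 × 315 = 630 mm; section modulus (unit throat) S = 2 × L²/6 = 33080 mm².
Direct shear f_v = P/L_w = 191×10³/630 = 303.2 N/mm.
Moment M = P × e = 191×10³ × 115 = 21965000 N·mm; bending f_b = M/S = 664.1 N/mm.
f_max = √(f_v² + f_b²) = √(303.2² + 664.1²) = 730 N/mm.
φr_n = 0.75 × 0.6 × 480 × (0.707 × 10) = 1527 N/mm → adequate.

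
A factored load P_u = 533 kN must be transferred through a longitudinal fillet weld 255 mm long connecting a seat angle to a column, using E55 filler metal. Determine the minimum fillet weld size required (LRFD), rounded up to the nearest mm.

w = 12 mm

E55XX → F_EXX = 550 MPa.
Total weld length L = 255 mm.
Required throat t_e = P_u / (φ × 0.6 F_EXX × L) = 533 / (0.75 × 0.6 × 550 × 255 × 10⁻³) = 8.445 mm.
Required leg w = t_e / 0.707 = 11.95 mm → use 12 mm.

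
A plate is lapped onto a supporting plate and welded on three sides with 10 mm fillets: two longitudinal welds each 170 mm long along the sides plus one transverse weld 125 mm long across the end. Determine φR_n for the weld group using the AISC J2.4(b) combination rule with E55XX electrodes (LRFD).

E55XX → F_EXX = 550 MPa.
t_e = 0.707 × 10 = 7.07 mm.
R_nwl = 0.6 × 550 × 7.07 × 340 × 10⁻³ = 793.3 kN (longitudinal, 2 welds).
R_nwt = 0.6 × 550 × 7.07 × 125 × 10⁻³ = 291.6 kN (transverse, base value).
(i) R_nwl + R_nwt = 1085 kN; (ii) 0.85 R_nwl + 1.5 R_nwt = 1112 kN.
R_n = max = 1112 kN [governs: (ii)]; φR_n = 833.8 kN.

φR_n ≈ 834 kN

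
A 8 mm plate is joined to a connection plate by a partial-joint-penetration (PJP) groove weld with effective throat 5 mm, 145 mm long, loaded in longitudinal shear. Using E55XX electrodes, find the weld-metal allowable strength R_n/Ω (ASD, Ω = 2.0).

R_n/Ω ≈ 120 kN

E55XX → F_EXX = 550 MPa.
Effective throat (given) t_e = 5 mm.
A_we = 5 × 145 = 725 mm².
F_nw = 0.6 F_EXX = 330 MPa.
R_n/Ω = (330 × 725) / 2.0 × 10⁻³ = 119.6 kN.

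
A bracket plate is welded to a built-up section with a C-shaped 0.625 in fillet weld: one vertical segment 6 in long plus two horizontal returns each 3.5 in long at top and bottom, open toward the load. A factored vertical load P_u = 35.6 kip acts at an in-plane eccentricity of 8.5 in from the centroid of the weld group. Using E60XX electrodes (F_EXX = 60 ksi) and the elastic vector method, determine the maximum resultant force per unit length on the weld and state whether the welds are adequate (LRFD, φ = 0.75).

Total weld length L_w = 13 in. Treat welds as unit-width lines.
Centroid: x̄ = 2×3.5×1.75 / 13 = 0.9423 in from the vertical weld.
Polar moment about centroid: J = I_x + I_y = [6³/12 + 2×3.5×3²] + [6×0.9423² + 2(3.5³/12 + 3.5×0.8077²)] = 98.04 in³.
Direct shear f_v = P/L_w = 35.6 / 13 = 2.738 kip/in (vertical).
Torsion M = P·e = 35.6 × 8.5 = 302.6 kip·in.
Critical point at (x, y) = (2.558, 3) from centroid. f_tx = M·y/J = 9.259 kip/in; f_ty = M·x/J = 7.894 kip/in.
Resultant f_max = √[f_tx² + (f_v + f_ty)²] = √[9.259² + (2.738 + 7.894)²] = 14.1 kip/in.
Capacity per unit length: φr_n = 0.75 × 0.6 × 60 × (0.707 × 0.625) = 11.93 kip/in.
14.1 > 11.93 → NOT adequate.

f_max ≈ 14.1 kip/in; NOT adequate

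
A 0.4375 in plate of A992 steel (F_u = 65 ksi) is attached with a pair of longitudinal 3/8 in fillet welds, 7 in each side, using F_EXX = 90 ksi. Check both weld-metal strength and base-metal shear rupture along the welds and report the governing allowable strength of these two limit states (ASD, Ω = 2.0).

R_n/Ω ≈ 100 kips (weld metal governs)

t_e = 0.707 × 0.375 = 0.2651 in; L = 14 in.
Weld metal: R_n/Ω = (1/2.0) × 0.6 × 90 × 0.2651 × 14 = 100.2 kips.
Base metal (shear rupture): R_n/Ω = (1/2.0) × 0.6 × 65 × 0.4375 × 14 = 119.4 kips.
Governing: weld metal.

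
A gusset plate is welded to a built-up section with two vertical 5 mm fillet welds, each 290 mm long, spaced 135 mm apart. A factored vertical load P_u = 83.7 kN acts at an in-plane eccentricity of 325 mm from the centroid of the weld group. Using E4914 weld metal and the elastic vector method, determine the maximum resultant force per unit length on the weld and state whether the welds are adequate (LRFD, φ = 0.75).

E49XX → F_EXX = 490 MPa.
Total weld length L_w = 580 mm. Treat welds as unit-width lines.
Polar moment about centroid: J = 2[d³/12 + d(b/2)²] = 2[290³/12 + 290×67.5²] = 6707000 mm³.
Direct shear f_v = P/L_w = 83.7×10³ / 580 = 144.3 N/mm (vertical).
Torsion M = P·e = 83.7×10³ × 325 = 27202000 N·mm.
Critical point at (x, y) = (67.5, 145) from centroid. f_tx = M·y/J = 588.1 N/mm; f_ty = M·x/J = 273.8 N/mm.
Resultant f_max = √[f_tx² + (f_v + f_ty)²] = √[588.1² + (144.3 + 273.8)²] = 721.5 N/mm.
Capacity per unit length: φr_n = 0.75 × 0.6 × 490 × (0.707 × 5) = 779.5 N/mm.
721.5 ≤ 779.5 → adequate.

f_max ≈ 722 N/mm; adequate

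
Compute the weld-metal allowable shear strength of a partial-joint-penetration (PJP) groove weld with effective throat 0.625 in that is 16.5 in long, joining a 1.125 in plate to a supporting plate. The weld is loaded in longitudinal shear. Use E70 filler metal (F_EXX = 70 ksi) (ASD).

Effective throat (given) t_e = 0.625 in.
A_we = 0.625 × 16.5 = 10.31 in².
F_nw = 0.6 F_EXX = 42 ksi.
R_n/Ω = (42 × 10.31) / 2.0 = 216.6 kip.

R_n/Ω ≈ 217 kip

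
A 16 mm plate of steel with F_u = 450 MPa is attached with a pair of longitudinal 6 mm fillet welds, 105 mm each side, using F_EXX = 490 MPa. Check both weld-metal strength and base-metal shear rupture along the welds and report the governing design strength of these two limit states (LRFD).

φR_n ≈ 196 kN (weld metal governs)

t_e = 0.707 × 6 = 4.242 mm; L = 210 mm.
Weld metal: φR_n = 0.75 × 0.6 × 490 × 4.242 × 210 × 10⁻³ = 196.4 kN.
Base metal (shear rupture): φR_n = 0.75 × 0.6 × 450 × 16 × 210 × 10⁻³ = 680.4 kN.
Governing: weld metal.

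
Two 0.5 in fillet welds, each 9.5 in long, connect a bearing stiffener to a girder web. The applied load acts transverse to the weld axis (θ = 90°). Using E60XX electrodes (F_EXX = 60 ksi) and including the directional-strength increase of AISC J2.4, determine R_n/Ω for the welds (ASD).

R_n/Ω ≈ 181 kips

t_e = 0.707 × 0.5 = 0.3535 in; A_we = 0.3535 × 19 = 6.716 in².
Directional factor: 1.0 + 0.5 sin^1.5(90°) = 1.5.
F_nw = 0.6 × 60 × 1.5 = 54 ksi.
R_n/Ω = (54 × 6.716) / 2.0 = 181.3 kips.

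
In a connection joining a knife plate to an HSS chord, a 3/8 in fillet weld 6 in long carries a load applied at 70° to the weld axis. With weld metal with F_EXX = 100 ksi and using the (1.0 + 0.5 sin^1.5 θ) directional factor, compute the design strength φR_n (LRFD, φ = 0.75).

φR_n ≈ 104 kip

t_e = 0.707 × 0.375 = 0.2651 in; A_we = 0.2651 × 6 = 1.591 in².
Directional factor: 1.0 + 0.5 sin^1.5(70°) = 1.455.
F_nw = 0.6 × 100 × 1.455 = 87.33 ksi.
φR_n = 0.75 × 87.33 × 1.591 = 104.2 kip.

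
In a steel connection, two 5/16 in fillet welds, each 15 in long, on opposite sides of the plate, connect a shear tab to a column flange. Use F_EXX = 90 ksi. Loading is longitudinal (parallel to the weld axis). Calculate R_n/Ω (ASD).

R_n/Ω ≈ 179 kips

Effective throat t_e = 0.707 × 0.3125 = 0.2209 in.
Total length L = 30 in; A_we = 0.2209 × 30 = 6.628 in².
F_nw = 0.6 F_EXX = 0.6 × 90 = 54 ksi.
R_n = 54 × 6.628 = 357.9 kips; R_n/Ω = 357.9/2.0 = 179 kips.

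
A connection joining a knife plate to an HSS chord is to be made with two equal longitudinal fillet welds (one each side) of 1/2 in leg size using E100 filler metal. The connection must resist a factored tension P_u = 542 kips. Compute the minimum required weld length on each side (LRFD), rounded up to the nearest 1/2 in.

L = 17.5 in on each side

E100XX → F_EXX = 100 ksi.
Throat t_e = 0.707 × 0.5 = 0.3535 in.
φr_n = 0.75 × 0.6 × 100 × 0.3535 = 15.91 kips/in.
L_req = P_u / φr_n = 542 / 15.91 = 34.07 in total.
Per side: 34.07 / 2 = 17.04 in.
Round up → use L = 17.5 in on each side.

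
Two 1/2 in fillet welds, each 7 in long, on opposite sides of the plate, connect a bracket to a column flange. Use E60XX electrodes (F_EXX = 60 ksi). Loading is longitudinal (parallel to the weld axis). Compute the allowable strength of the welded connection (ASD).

Effective throat t_e = 0.707 × 0.5 = 0.3535 in.
Total length L = 14 in; A_we = 0.3535 × 14 = 4.949 in².
F_nw = 0.6 F_EXX = 0.6 × 60 = 36 ksi.
R_n = 36 × 4.949 = 178.2 kips; R_n/Ω = 178.2/2.0 = 89.08 kips.

R_n/Ω ≈ 89.1 kips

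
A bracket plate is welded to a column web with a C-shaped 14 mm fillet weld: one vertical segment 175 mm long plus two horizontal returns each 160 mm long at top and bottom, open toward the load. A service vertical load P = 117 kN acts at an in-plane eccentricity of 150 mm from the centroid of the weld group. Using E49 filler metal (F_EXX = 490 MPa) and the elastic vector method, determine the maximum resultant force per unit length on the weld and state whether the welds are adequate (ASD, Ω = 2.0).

Total weld length L_w = 495 mm. Treat welds as unit-width lines.
Centroid: x̄ = 2×160×80 / 495 = 51.72 mm from the vertical weld.
Polar moment about centroid: J = I_x + I_y = [175³/12 + 2×160×87.5²] + [175×51.72² + 2(160³/12 + 160×28.28²)] = 4303000 mm³.
Direct shear f_v = P/L_w = 117×10³ / 495 = 236.4 N/mm (vertical).
Torsion M = P·e = 117×10³ × 150 = 17550000 N·mm.
Critical point at (x, y) = (108.3, 87.5) from centroid. f_tx = M·y/J = 356.8 N/mm; f_ty = M·x/J = 441.6 N/mm.
Resultant f_max = √[f_tx² + (f_v + f_ty)²] = √[356.8² + (236.4 + 441.6)²] = 766.1 N/mm.
Capacity per unit length: r_n/Ω = (1/2.0) × 0.6 × 490 × (0.707 × 14) = 1455 N/mm.
766.1 ≤ 1455 → adequate.

f_max ≈ 766 N/mm; adequate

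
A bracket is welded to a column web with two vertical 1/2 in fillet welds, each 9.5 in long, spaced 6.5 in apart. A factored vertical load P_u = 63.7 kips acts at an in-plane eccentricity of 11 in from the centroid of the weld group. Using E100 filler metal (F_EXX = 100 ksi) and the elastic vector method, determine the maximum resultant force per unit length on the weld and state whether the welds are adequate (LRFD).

f_max ≈ 13.9 kip/in; adequate

Total weld length L_w = 19 in. Treat welds as unit-width lines.
Polar moment about centroid: J = 2[d³/12 + d(b/2)²] = 2[9.5³/12 + 9.5×3.25²] = 343.6 in³.
Direct shear f_v = P/L_w = 63.7 / 19 = 3.353 kip/in (vertical).
Torsion M = P·e = 63.7 × 11 = 700.7 kip·in.
Critical point at (x, y) = (3.25, 4.75) from centroid. f_tx = M·y/J = 9.687 kip/in; f_ty = M·x/J = 6.628 kip/in.
Resultant f_max = √[f_tx² + (f_v + f_ty)²] = √[9.687² + (3.353 + 6.628)²] = 13.91 kip/in.
Capacity per unit length: φr_n = 0.75 × 0.6 × 100 × (0.707 × 0.5) = 15.91 kip/in.
13.91 ≤ 15.91 → adequate.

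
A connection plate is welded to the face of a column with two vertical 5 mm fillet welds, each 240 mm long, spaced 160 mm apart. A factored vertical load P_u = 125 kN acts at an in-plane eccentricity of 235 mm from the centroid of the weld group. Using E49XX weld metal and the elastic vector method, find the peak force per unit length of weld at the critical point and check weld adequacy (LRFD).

E49XX → F_EXX = 490 MPa.
Total weld length L_w = 480 mm. Treat welds as unit-width lines.
Polar moment about centroid: J = 2[d³/12 + d(b/2)²] = 2[240³/12 + 240×80²] = 5376000 mm³.
Direct shear f_v = P/L_w = 125×10³ / 480 = 260.4 N/mm (vertical).
Torsion M = P·e = 125×10³ × 235 = 29375000 N·mm.
Critical point at (x, y) = (80, 120) from centroid. f_tx = M·y/J = 655.7 N/mm; f_ty = M·x/J = 437.1 N/mm.
Resultant f_max = √[f_tx² + (f_v + f_ty)²] = √[655.7² + (260.4 + 437.1)²] = 957.3 N/mm.
Capacity per unit length: φr_n = 0.75 × 0.6 × 490 × (0.707 × 5) = 779.5 N/mm.
957.3 > 779.5 → NOT adequate.

f_max ≈ 957 N/mm; NOT adequate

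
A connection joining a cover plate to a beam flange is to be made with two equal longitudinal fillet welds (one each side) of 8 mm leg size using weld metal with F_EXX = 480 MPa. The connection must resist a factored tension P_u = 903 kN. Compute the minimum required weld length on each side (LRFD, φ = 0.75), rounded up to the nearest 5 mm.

Throat t_e = 0.707 × 8 = 5.656 mm.
φr_n = 0.75 × 0.6 × 480 × 5.656 × 10⁻³ = 1.222 kN/mm.
L_req = P_u / φr_n = 903 / 1.222 = 739.1 mm total.
Per side: 739.1 / 2 = 369.6 mm.
Round up → use L = 370 mm on each side.

L = 370 mm on each side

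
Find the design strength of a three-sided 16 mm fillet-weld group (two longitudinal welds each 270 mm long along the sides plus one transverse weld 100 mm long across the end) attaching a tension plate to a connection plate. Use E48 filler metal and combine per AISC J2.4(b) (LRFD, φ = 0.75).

φR_n ≈ 1560 kN

E48XX → F_EXX = 480 MPa.
t_e = 0.707 × 16 = 11.31 mm.
R_nwl = 0.6 × 480 × 11.31 × 540 × 10⁻³ = 1759 kN (longitudinal, 2 welds).
R_nwt = 0.6 × 480 × 11.31 × 100 × 10⁻³ = 325.8 kN (transverse, base value).
(i) R_nwl + R_nwt = 2085 kN; (ii) 0.85 R_nwl + 1.5 R_nwt = 1984 kN.
R_n = max = 2085 kN [governs: (i)]; φR_n = 1564 kN.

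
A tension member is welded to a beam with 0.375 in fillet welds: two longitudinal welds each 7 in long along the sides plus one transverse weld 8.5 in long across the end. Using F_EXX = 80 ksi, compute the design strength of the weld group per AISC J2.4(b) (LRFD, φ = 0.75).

φR_n ≈ 235 kip

t_e = 0.707 × 0.375 = 0.2651 in.
R_nwl = 0.6 × 80 × 0.2651 × 14 = 178.2 kip (longitudinal, 2 welds).
R_nwt = 0.6 × 80 × 0.2651 × 8.5 = 108.2 kip (transverse, base value).
(i) R_nwl + R_nwt = 286.3 kip; (ii) 0.85 R_nwl + 1.5 R_nwt = 313.7 kip.
R_n = max = 313.7 kip [governs: (ii)]; φR_n = 235.3 kip.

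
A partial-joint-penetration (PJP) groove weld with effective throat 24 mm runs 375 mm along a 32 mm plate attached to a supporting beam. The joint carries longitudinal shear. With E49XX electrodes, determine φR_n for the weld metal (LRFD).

φR_n ≈ 1980 kN

E49XX → F_EXX = 490 MPa.
Effective throat (given) t_e = 24 mm.
A_we = 24 × 375 = 9000 mm².
F_nw = 0.6 F_EXX = 294 MPa.
φR_n = 0.75 × 294 × 9000 × 10⁻³ = 1984 kN.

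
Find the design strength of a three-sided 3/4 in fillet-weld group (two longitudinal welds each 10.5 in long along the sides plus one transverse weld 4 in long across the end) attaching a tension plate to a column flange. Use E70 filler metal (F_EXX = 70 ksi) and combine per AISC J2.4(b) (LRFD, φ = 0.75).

t_e = 0.707 × 0.75 = 0.5302 in.
R_nwl = 0.6 × 70 × 0.5302 × 21 = 467.7 kips (longitudinal, 2 welds).
R_nwt = 0.6 × 70 × 0.5302 × 4 = 89.08 kips (transverse, base value).
(i) R_nwl + R_nwt = 556.8 kips; (ii) 0.85 R_nwl + 1.5 R_nwt = 531.2 kips.
R_n = max = 556.8 kips [governs: (i)]; φR_n = 417.6 kips.

φR_n ≈ 418 kips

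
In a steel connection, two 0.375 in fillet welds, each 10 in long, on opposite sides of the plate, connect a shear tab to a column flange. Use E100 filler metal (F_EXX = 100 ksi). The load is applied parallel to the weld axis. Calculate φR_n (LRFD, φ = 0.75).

φR_n ≈ 239 kips

Effective throat t_e = 0.707 × 0.375 = 0.2651 in.
Total length L = 20 in; A_we = 0.2651 × 20 = 5.303 in².
F_nw = 0.6 F_EXX = 0.6 × 100 = 60 ksi.
φR_n = 0.75 × 60 × 5.303 = 238.6 kips.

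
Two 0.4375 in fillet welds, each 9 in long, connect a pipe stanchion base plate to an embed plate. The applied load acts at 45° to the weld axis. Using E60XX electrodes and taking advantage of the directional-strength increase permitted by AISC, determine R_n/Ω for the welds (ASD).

E60XX → F_EXX = 60 ksi.
t_e = 0.707 × 0.4375 = 0.3093 in; A_we = 0.3093 × 18 = 5.568 in².
Directional factor: 1.0 + 0.5 sin^1.5(45°) = 1.297.
F_nw = 0.6 × 60 × 1.297 = 46.7 ksi.
R_n/Ω = (46.7 × 5.568) / 2.0 = 130 kip.

R_n/Ω ≈ 130 kip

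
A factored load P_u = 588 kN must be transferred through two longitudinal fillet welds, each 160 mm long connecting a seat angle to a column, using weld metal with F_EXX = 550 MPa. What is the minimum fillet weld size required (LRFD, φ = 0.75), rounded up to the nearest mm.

w = 11 mm

Total weld length L = 320 mm.
Required throat t_e = P_u / (φ × 0.6 F_EXX × L) = 588 / (0.75 × 0.6 × 550 × 320 × 10⁻³) = 7.424 mm.
Required leg w = t_e / 0.707 = 10.5 mm → use 11 mm.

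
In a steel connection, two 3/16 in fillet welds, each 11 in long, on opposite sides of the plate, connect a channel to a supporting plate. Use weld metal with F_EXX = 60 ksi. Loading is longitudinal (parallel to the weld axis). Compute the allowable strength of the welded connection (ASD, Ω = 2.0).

Effective throat t_e = 0.707 × 0.1875 = 0.1326 in.
Total length L = 22 in; A_we = 0.1326 × 22 = 2.916 in².
F_nw = 0.6 F_EXX = 0.6 × 60 = 36 ksi.
R_n = 36 × 2.916 = 105 kips; R_n/Ω = 105/2.0 = 52.49 kips.

R_n/Ω ≈ 52.5 kips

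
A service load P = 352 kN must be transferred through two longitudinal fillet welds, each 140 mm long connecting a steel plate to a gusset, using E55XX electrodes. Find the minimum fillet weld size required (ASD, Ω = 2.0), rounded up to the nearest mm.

w = 11 mm

E55XX → F_EXX = 550 MPa.
Total weld length L = 280 mm.
Required throat t_e = P × Ω / (0.6 F_EXX × L) = 352 × 2.0 / (0.6 × 550 × 280 × 10⁻³) = 7.619 mm.
Required leg w = t_e / 0.707 = 10.78 mm → use 11 mm.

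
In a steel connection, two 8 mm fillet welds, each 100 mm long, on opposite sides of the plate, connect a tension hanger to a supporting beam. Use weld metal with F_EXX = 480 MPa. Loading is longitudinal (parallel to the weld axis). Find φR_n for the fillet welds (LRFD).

φR_n ≈ 244 kN

Effective throat t_e = 0.707 × 8 = 5.656 mm.
Total length L = 200 mm; A_we = 5.656 × 200 = 1131 mm².
F_nw = 0.6 F_EXX = 0.6 × 480 = 288 MPa.
φR_n = 0.75 × 288 × 1131 × 10⁻³ = 244.3 kN.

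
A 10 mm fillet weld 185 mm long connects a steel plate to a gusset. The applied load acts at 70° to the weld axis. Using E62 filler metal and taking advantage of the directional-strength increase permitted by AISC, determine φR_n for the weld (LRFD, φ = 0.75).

φR_n ≈ 531 kN

E62XX → F_EXX = 620 MPa.
t_e = 0.707 × 10 = 7.07 mm; A_we = 7.07 × 185 = 1308 mm².
Directional factor: 1.0 + 0.5 sin^1.5(70°) = 1.455.
F_nw = 0.6 × 620 × 1.455 = 541.4 MPa.
φR_n = 0.75 × 541.4 × 1308 × 10⁻³ = 531.1 kN.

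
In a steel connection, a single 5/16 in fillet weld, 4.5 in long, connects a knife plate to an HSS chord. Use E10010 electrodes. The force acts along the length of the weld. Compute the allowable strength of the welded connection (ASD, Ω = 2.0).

E100XX → F_EXX = 100 ksi.
Effective throat t_e = 0.707 × 0.3125 = 0.2209 in.
Total length L = 4.5 in; A_we = 0.2209 × 4.5 = 0.9942 in².
F_nw = 0.6 F_EXX = 0.6 × 100 = 60 ksi.
R_n = 60 × 0.9942 = 59.65 kips; R_n/Ω = 59.65/2.0 = 29.83 kips.

R_n/Ω ≈ 29.8 kips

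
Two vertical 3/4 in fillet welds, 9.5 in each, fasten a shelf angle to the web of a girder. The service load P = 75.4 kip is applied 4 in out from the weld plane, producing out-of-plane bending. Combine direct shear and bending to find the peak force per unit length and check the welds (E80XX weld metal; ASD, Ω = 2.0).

f_max ≈ 10.8 kip/in; adequate

E80XX → F_EXX = 80 ksi.
L_w = 2 × 9.5 = 19 in; section modulus (unit throat) S = 2 × L²/6 = 30.08 in².
Direct shear f_v = P/L_w = 75.4/19 = 3.968 kip/in.
Moment M = P × e = 75.4 × 4 = 301.6 kip·in; bending f_b = M/S = 10.03 kip/in.
f_max = √(f_v² + f_b²) = √(3.968² + 10.03²) = 10.78 kip/in.
r_n/Ω = (1/2.0) × 0.6 × 80 × (0.707 × 0.75) = 12.73 kip/in → adequate.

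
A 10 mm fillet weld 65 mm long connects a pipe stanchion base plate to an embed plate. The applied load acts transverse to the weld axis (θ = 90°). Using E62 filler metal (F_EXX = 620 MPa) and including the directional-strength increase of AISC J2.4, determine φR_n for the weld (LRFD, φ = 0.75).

t_e = 0.707 × 10 = 7.07 mm; A_we = 7.07 × 65 = 459.5 mm².
Directional factor: 1.0 + 0.5 sin^1.5(90°) = 1.5.
F_nw = 0.6 × 620 × 1.5 = 558 MPa.
φR_n = 0.75 × 558 × 459.5 × 10⁻³ = 192.3 kN.

φR_n ≈ 192 kN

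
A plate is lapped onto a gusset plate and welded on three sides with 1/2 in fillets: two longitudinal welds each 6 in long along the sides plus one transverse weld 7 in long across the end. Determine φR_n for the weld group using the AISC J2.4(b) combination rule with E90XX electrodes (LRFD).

E90XX → F_EXX = 90 ksi.
t_e = 0.707 × 0.5 = 0.3535 in.
R_nwl = 0.6 × 90 × 0.3535 × 12 = 229.1 kip (longitudinal, 2 welds).
R_nwt = 0.6 × 90 × 0.3535 × 7 = 133.6 kip (transverse, base value).
(i) R_nwl + R_nwt = 362.7 kip; (ii) 0.85 R_nwl + 1.5 R_nwt = 395.1 kip.
R_n = max = 395.1 kip [governs: (ii)]; φR_n = 296.4 kip.

φR_n ≈ 296 kip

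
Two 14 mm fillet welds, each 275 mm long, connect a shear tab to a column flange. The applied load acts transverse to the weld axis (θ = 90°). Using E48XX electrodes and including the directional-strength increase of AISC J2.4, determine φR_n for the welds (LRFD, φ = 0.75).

E48XX → F_EXX = 480 MPa.
t_e = 0.707 × 14 = 9.898 mm; A_we = 9.898 × 550 = 5444 mm².
Directional factor: 1.0 + 0.5 sin^1.5(90°) = 1.5.
F_nw = 0.6 × 480 × 1.5 = 432 MPa.
φR_n = 0.75 × 432 × 5444 × 10⁻³ = 1764 kN.

φR_n ≈ 1760 kN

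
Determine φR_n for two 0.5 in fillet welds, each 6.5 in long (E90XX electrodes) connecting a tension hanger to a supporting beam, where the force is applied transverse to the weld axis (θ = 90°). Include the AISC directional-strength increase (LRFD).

φR_n ≈ 279 kip

E90XX → F_EXX = 90 ksi.
t_e = 0.707 × 0.5 = 0.3535 in; A_we = 0.3535 × 13 = 4.595 in².
Directional factor: 1.0 + 0.5 sin^1.5(90°) = 1.5.
F_nw = 0.6 × 90 × 1.5 = 81 ksi.
φR_n = 0.75 × 81 × 4.595 = 279.2 kip.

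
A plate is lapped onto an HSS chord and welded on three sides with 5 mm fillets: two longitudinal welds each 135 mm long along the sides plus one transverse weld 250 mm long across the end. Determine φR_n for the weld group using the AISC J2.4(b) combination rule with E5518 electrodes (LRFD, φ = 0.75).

E55XX → F_EXX = 550 MPa.
t_e = 0.707 × 5 = 3.535 mm.
R_nwl = 0.6 × 550 × 3.535 × 270 × 10⁻³ = 315 kN (longitudinal, 2 welds).
R_nwt = 0.6 × 550 × 3.535 × 250 × 10⁻³ = 291.6 kN (transverse, base value).
(i) R_nwl + R_nwt = 606.6 kN; (ii) 0.85 R_nwl + 1.5 R_nwt = 705.2 kN.
R_n = max = 705.2 kN [governs: (ii)]; φR_n = 528.9 kN.

φR_n ≈ 529 kN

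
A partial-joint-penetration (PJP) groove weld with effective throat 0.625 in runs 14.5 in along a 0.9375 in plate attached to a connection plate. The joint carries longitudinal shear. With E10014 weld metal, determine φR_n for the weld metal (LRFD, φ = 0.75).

E100XX → F_EXX = 100 ksi.
Effective throat (given) t_e = 0.625 in.
A_we = 0.625 × 14.5 = 9.062 in².
F_nw = 0.6 F_EXX = 60 ksi.
φR_n = 0.75 × 60 × 9.062 = 407.8 kips.

φR_n ≈ 408 kips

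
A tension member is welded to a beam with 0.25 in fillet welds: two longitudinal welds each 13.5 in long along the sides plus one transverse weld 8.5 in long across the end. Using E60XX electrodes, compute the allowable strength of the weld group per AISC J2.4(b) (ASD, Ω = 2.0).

E60XX → F_EXX = 60 ksi.
t_e = 0.707 × 0.25 = 0.1767 in.
R_nwl = 0.6 × 60 × 0.1767 × 27 = 171.8 kips (longitudinal, 2 welds).
R_nwt = 0.6 × 60 × 0.1767 × 8.5 = 54.09 kips (transverse, base value).
(i) R_nwl + R_nwt = 225.9 kips; (ii) 0.85 R_nwl + 1.5 R_nwt = 227.2 kips.
R_n = max = 227.2 kips [governs: (ii)]; R_n/Ω = 113.6 kips.

R_n/Ω ≈ 114 kips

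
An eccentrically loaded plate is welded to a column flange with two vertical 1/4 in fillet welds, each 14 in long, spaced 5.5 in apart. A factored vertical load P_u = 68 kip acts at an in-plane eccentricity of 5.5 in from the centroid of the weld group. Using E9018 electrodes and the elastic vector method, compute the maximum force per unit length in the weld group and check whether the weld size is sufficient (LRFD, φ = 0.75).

E90XX → F_EXX = 90 ksi.
Total weld length L_w = 28 in. Treat welds as unit-width lines.
Polar moment about centroid: J = 2[d³/12 + d(b/2)²] = 2[14³/12 + 14×2.75²] = 669.1 in³.
Direct shear f_v = P/L_w = 68 / 28 = 2.429 kip/in (vertical).
Torsion M = P·e = 68 × 5.5 = 374 kip·in.
Critical point at (x, y) = (2.75, 7) from centroid. f_tx = M·y/J = 3.913 kip/in; f_ty = M·x/J = 1.537 kip/in.
Resultant f_max = √[f_tx² + (f_v + f_ty)²] = √[3.913² + (2.429 + 1.537)²] = 5.571 kip/in.
Capacity per unit length: φr_n = 0.75 × 0.6 × 90 × (0.707 × 0.25) = 7.158 kip/in.
5.571 ≤ 7.158 → adequate.

f_max ≈ 5.57 kip/in; adequate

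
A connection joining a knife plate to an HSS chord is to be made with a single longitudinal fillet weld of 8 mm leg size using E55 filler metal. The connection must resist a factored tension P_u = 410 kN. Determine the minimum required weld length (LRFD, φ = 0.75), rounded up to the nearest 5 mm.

E55XX → F_EXX = 550 MPa.
Throat t_e = 0.707 × 8 = 5.656 mm.
φr_n = 0.75 × 0.6 × 550 × 5.656 × 10⁻³ = 1.4 kN/mm.
L_req = P_u / φr_n = 410 / 1.4 = 292.9 mm total.
Round up → use L = 295 mm.

L = 295 mm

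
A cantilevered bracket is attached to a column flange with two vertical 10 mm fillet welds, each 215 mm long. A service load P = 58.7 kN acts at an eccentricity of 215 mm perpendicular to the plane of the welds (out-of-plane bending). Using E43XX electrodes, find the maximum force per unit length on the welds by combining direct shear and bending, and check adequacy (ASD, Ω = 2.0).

f_max ≈ 830 N/mm; adequate

E43XX → F_EXX = 430 MPa.
L_w = 2 × 215 = 430 mm; section modulus (unit throat) S = 2 × L²/6 = 15410 mm².
Direct shear f_v = P/L_w = 58.7×10³/430 = 136.5 N/mm.
Moment M = P × e = 58.7×10³ × 215 = 12620000 N·mm; bending f_b = M/S = 819.1 N/mm.
f_max = √(f_v² + f_b²) = √(136.5² + 819.1²) = 830.4 N/mm.
r_n/Ω = (1/2.0) × 0.6 × 430 × (0.707 × 10) = 912 N/mm → adequate.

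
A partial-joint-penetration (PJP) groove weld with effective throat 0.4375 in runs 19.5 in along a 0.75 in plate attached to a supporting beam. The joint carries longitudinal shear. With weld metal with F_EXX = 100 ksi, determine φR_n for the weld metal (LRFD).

Effective throat (given) t_e = 0.4375 in.
A_we = 0.4375 × 19.5 = 8.531 in².
F_nw = 0.6 F_EXX = 60 ksi.
φR_n = 0.75 × 60 × 8.531 = 383.9 kips.

φR_n ≈ 384 kips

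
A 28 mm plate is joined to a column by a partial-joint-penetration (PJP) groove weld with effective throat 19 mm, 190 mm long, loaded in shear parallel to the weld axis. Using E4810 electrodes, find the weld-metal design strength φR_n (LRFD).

φR_n ≈ 780 kN

E48XX → F_EXX = 480 MPa.
Effective throat (given) t_e = 19 mm.
A_we = 19 × 190 = 3610 mm².
F_nw = 0.6 F_EXX = 288 MPa.
φR_n = 0.75 × 288 × 3610 × 10⁻³ = 779.8 kN.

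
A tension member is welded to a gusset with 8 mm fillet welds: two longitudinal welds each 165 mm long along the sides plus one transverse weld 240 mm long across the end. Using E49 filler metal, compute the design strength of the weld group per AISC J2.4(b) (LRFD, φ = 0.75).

φR_n ≈ 799 kN

E49XX → F_EXX = 490 MPa.
t_e = 0.707 × 8 = 5.656 mm.
R_nwl = 0.6 × 490 × 5.656 × 330 × 10⁻³ = 548.7 kN (longitudinal, 2 welds).
R_nwt = 0.6 × 490 × 5.656 × 240 × 10⁻³ = 399.1 kN (transverse, base value).
(i) R_nwl + R_nwt = 947.8 kN; (ii) 0.85 R_nwl + 1.5 R_nwt = 1065 kN.
R_n = max = 1065 kN [governs: (ii)]; φR_n = 798.8 kN.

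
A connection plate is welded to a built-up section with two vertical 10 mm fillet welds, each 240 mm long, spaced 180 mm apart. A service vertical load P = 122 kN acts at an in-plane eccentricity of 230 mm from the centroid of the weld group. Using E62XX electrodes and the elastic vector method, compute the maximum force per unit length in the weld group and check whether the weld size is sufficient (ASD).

E62XX → F_EXX = 620 MPa.
Total weld length L_w = 480 mm. Treat welds as unit-width lines.
Polar moment about centroid: J = 2[d³/12 + d(b/2)²] = 2[240³/12 + 240×90²] = 6192000 mm³.
Direct shear f_v = P/L_w = 122×10³ / 480 = 254.2 N/mm (vertical).
Torsion M = P·e = 122×10³ × 230 = 28060000 N·mm.
Critical point at (x, y) = (90, 120) from centroid. f_tx = M·y/J = 543.8 N/mm; f_ty = M·x/J = 407.8 N/mm.
Resultant f_max = √[f_tx² + (f_v + f_ty)²] = √[543.8² + (254.2 + 407.8)²] = 856.7 N/mm.
Capacity per unit length: r_n/Ω = (1/2.0) × 0.6 × 620 × (0.707 × 10) = 1315 N/mm.
856.7 ≤ 1315 → adequate.

f_max ≈ 857 N/mm; adequate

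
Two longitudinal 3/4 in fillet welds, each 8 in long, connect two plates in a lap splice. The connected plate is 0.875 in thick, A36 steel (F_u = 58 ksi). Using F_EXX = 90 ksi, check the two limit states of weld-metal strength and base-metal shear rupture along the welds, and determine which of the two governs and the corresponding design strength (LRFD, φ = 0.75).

t_e = 0.707 × 0.75 = 0.5302 in; L = 16 in.
Weld metal: φR_n = 0.75 × 0.6 × 90 × 0.5302 × 16 = 343.6 kips.
Base metal (shear rupture): φR_n = 0.75 × 0.6 × 58 × 0.875 × 16 = 365.4 kips.
Governing: weld metal.

φR_n ≈ 344 kips (weld metal governs)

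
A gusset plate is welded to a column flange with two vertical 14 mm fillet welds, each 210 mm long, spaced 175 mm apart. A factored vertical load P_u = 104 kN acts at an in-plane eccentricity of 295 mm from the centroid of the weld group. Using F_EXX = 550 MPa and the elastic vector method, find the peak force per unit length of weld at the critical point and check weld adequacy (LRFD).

f_max ≈ 1060 N/mm; adequate

Total weld length L_w = 420 mm. Treat welds as unit-width lines.
Polar moment about centroid: J = 2[d³/12 + d(b/2)²] = 2[210³/12 + 210×87.5²] = 4759000 mm³.
Direct shear f_v = P/L_w = 104×10³ / 420 = 247.6 N/mm (vertical).
Torsion M = P·e = 104×10³ × 295 = 30680000 N·mm.
Critical point at (x, y) = (87.5, 105) from centroid. f_tx = M·y/J = 676.9 N/mm; f_ty = M·x/J = 564.1 N/mm.
Resultant f_max = √[f_tx² + (f_v + f_ty)²] = √[676.9² + (247.6 + 564.1)²] = 1057 N/mm.
Capacity per unit length: φr_n = 0.75 × 0.6 × 550 × (0.707 × 14) = 2450 N/mm.
1057 ≤ 2450 → adequate.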